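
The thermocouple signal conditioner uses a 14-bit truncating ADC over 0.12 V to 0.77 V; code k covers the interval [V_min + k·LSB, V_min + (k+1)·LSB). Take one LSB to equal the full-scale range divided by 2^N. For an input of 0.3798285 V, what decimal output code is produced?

6549

Full-scale range = 0.77 V − (0.12 V) = 0.65 V. LSB = 0.65 V / 2^14 ≈ 39.67 µV.
code = ⌊(V_in − V_min)/LSB⌋ = ⌊(V_in − V_min) × 2^14 / range⌋
     = ⌊(0.3798285 − (0.12)) × 16384 / 0.65⌋ = ⌊0.2598285 × 16384/0.65⌋
     = ⌊6549.277⌋ = 6549.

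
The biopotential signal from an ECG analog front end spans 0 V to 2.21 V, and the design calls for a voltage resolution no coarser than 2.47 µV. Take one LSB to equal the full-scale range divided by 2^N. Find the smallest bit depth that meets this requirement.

Full-scale range = 2.21 V.
Need 2^N ≥ 2.21 V / 2.47 µV = 894700 → N_min = 20.

20 bits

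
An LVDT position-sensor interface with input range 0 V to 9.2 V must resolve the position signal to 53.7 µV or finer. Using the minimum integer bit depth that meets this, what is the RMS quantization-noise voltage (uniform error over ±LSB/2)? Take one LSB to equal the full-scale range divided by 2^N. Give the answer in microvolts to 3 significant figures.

V_FS = 9.2 V.
Required number of levels: 9.2/53.7 µV = 171320; smallest N with 2^N ≥ that is 18.
LSB = 9.2 V ÷ 2^18 = 9.2/262144 V = 35.095 µV.
RMS noise = LSB/√12 = 10.1 µV.

10.1 µV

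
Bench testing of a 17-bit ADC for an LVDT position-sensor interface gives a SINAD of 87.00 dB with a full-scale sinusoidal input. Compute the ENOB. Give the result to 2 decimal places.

14.16 bits

ENOB = (87.00 − 1.76)/6.02 = 14.1595 bits.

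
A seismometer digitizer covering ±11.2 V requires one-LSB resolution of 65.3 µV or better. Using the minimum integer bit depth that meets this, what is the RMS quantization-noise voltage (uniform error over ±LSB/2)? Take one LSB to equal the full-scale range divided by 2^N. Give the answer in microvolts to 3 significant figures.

12.3 µV

Range = 11.2 − (-11.2) = 22.4 V.
Required number of levels: 22.4/65.3 µV = 343030; smallest N with 2^N ≥ that is 19.
LSB = 22.4 V ÷ 2^19 = 22.4/524288 V = 42.725 µV.
RMS noise = LSB/√12 = 12.3 µV.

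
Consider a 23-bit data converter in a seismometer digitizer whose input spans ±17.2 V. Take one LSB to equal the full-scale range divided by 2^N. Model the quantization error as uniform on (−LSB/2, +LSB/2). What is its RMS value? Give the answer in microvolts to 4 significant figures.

1.184 µV

Full-scale range = 17.2 V − (-17.2 V) = 34.4 V.
Step size = 34.4/8388608 V = 4.10080 µV.
V_rms = LSB/√12 = 4.10080 µV / √12 = 1.184 µV.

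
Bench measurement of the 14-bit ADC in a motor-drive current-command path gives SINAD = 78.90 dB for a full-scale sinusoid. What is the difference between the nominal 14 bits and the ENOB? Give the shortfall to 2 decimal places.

ENOB = (SINAD − 1.76)/6.02 = (78.90 − 1.76)/6.02 = 12.8140 bits.
14 − 12.8140 = 1.19 bits below nominal.

1.19 bits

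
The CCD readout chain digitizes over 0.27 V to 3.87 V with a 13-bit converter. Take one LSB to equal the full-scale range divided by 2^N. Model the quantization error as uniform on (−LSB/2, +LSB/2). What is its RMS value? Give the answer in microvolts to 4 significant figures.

126.9 µV

Range = 3.87 − (0.27) = 3.6 V.
One LSB is 3.6 V / 8192 = 439.453 µV.
For a uniform distribution on [−LSB/2, +LSB/2], V_rms = LSB/√12 = 439.453 µV/3.4641 = 126.9 µV.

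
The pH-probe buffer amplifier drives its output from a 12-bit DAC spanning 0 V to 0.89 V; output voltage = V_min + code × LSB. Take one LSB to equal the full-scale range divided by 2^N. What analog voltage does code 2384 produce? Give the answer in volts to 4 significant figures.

Full-scale range = 0.89 V. LSB = 0.89 V / 2^12.
Output = V_min + (2384/4096) × range = 0 + 0.582031 × 0.89 V
      = 0 + 0.518008 = 0.518008 V.

0.5180 V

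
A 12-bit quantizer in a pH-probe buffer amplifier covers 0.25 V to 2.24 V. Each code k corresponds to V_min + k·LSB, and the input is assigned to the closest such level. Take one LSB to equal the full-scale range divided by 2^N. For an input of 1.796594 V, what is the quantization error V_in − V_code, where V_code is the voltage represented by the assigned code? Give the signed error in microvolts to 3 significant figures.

Span: 2.24 V − (0.25 V) = 1.99 V. LSB = 1.99 V / 2^12 ≈ 485.8 µV.
(1.796594 − (0.25)) / LSB = 1.546594 × 4096/1.99 = 3183.3412. Nearest integer: k = 3183.
V_code = 0.25 + (3183/4096) × 1.99 = 1.796428223 V.
e = 1.796594 − (1.796428223) = +166 µV.

+166 µV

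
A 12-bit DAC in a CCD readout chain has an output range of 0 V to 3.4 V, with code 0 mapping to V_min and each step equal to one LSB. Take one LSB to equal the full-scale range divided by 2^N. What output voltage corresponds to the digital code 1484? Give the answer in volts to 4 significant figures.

V_FS = 3.4 V. LSB = 3.4 V / 2^12.
V_out = V_min + code × LSB = 0 V + 1484 × 3.4 V / 4096
      = 0 + 1.23184 = 1.23184 V.

1.232 V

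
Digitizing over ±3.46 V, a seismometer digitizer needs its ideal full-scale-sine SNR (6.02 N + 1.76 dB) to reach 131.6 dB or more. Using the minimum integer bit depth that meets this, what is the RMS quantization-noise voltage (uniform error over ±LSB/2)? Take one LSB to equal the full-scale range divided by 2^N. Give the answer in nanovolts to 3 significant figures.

476 nV

Range = 3.46 − (-3.46) = 6.92 V.
Solving 6.02 N ≥ 131.6 − 1.76: N ≥ 21.568. Round up → N = 22.
Step size = 6.92/4194304 V = 1.6499 µV.
σ_q = LSB/√12 = 1.6499 µV/3.4641 = 476 nV.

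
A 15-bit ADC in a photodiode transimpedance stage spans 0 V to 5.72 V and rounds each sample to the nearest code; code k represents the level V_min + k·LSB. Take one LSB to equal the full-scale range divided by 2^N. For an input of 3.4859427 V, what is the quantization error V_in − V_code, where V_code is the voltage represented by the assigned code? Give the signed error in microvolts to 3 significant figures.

−31.4 µV

Span = 5.72 V. LSB = 5.72 V / 2^15 ≈ 174.6 µV.
Position in LSBs: (3.4859427 − (0)) × 32768/5.72 = 19969.8200; rounding gives k = 19970.
V_code = 0 + (19970/32768) × 5.72 = 3.4859741211 V.
V_in − V_code = 3.4859427 − (3.4859741211) = −31.4 µV.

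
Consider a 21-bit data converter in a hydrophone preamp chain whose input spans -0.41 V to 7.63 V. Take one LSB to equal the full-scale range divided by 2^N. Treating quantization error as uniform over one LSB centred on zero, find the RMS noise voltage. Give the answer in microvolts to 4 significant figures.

1.107 µV

The full-scale span is 7.63 − (-0.41) = 8.04 V.
LSB = 8.04 V / 2^21 = 3.83377 µV.
V_rms = LSB/√12 = 3.83377 µV / √12 = 1.107 µV.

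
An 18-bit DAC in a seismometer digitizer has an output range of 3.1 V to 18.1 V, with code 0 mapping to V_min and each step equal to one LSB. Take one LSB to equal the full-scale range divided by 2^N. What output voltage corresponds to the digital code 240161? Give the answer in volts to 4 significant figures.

Full-scale range = 18.1 V − (3.1 V) = 15 V. LSB = 15 V / 2^18.
V_out = V_min + code × LSB = 3.1 V + 240161 × 15 V / 262144
      = 3.1 + 13.7421 = 16.8421 V.

16.84 V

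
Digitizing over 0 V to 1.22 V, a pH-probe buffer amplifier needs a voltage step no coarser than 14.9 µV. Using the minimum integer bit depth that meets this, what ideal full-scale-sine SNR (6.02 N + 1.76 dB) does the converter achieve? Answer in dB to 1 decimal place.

104.1 dB

V_FS = 1.22 V.
Required number of levels: 1.22/14.9 µV = 81879; smallest N with 2^N ≥ that is 17.
6.02(17) + 1.76 = 104.10 dB.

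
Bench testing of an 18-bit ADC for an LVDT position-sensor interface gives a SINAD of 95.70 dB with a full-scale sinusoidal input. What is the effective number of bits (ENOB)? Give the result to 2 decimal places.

ENOB = (SINAD − 1.76) / 6.02 = (95.70 − 1.76) / 6.02 = 93.94 / 6.02 = 15.6047.

15.60 bits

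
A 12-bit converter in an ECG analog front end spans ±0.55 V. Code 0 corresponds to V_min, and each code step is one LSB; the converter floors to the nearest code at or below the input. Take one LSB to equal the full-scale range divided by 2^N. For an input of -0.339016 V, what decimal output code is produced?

Span: 0.55 V − (-0.55 V) = 1.1 V. LSB = 1.1 V / 2^12 ≈ 268.6 µV.
code = ⌊(V_in − V_min)/LSB⌋ = ⌊(V_in − V_min) × 2^12 / range⌋
     = ⌊(-0.339016 − (-0.55)) × 4096 / 1.1⌋ = ⌊0.210984 × 4096/1.1⌋
     = ⌊785.628⌋ = 785.

785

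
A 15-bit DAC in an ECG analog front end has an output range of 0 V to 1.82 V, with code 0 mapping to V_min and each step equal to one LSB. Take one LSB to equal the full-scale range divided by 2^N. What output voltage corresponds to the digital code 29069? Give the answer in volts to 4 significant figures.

Span = 1.82 V. LSB = 1.82 V / 2^15.
Output = V_min + (29069/32768) × range = 0 + 0.887115 × 1.82 V
      = 0 + 1.61455 = 1.61455 V.

1.615 V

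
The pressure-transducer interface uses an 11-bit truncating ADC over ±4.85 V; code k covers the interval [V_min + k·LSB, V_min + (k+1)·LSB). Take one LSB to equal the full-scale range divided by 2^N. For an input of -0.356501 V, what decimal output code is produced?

948

Full-scale range = 4.85 V − (-4.85 V) = 9.7 V. LSB = 9.7 V / 2^11 ≈ 4.736 mV.
code = ⌊(V_in − V_min)/LSB⌋ = ⌊(V_in − V_min) × 2^11 / range⌋
     = ⌊(-0.356501 − (-4.85)) × 2048 / 9.7⌋ = ⌊4.493499 × 2048/9.7⌋
     = ⌊948.731⌋ = 948.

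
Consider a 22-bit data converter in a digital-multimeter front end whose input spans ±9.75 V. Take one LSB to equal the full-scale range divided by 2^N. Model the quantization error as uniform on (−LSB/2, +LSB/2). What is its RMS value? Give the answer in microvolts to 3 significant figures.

1.34 µV

The full-scale span is 9.75 − (-9.75) = 19.5 V.
One LSB is 19.5 V / 4194304 = 4.6492 µV.
RMS of a uniform error over width LSB is LSB/√12 = 1.34 µV.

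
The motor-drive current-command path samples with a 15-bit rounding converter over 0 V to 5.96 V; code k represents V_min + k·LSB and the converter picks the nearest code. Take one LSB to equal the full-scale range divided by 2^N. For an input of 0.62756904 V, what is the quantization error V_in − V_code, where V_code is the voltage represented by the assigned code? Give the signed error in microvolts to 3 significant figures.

+66.6 µV

V_FS = 5.96 V. LSB = 5.96 V / 2^15 ≈ 181.9 µV.
Position in LSBs: (0.62756904 − (0)) × 32768/5.96 = 3450.3662; rounding gives k = 3450.
Reconstructed level: 0 + 3450 × 5.96/32768 V = 0.62750244141 V.
Error = V_in − V_code = 0.62756904 − (0.62750244141) = +66.6 µV.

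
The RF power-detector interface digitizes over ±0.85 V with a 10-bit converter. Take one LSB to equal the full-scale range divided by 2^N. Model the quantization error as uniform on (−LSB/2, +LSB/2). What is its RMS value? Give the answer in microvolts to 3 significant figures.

Full-scale range = 0.85 V − (-0.85 V) = 1.7 V.
LSB = 1.7 V ÷ 2^10 = 1.7/1024 V = 1.6602 mV.
RMS of a uniform error over width LSB is LSB/√12 = 479 µV.

479 µV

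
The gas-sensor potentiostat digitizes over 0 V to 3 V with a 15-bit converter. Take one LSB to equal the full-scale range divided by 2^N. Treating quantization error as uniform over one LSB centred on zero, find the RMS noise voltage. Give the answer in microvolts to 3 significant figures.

Full-scale range = 3 V.
LSB = 3 V / 2^15 = 91.553 µV.
σ_q = LSB/√12 = 91.553 µV/3.4641 = 26.4 µV.

26.4 µV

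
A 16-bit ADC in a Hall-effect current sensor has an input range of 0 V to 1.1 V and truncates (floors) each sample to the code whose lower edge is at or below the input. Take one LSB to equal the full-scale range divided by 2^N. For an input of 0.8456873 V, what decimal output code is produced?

50384

Full-scale range = 1.1 V. LSB = 1.1 V / 2^16 ≈ 16.78 µV.
(V_in − V_min) × 2^16/range = (0.8456873 − (0)) × 65536/1.1 = 50384.512.
Floor → code = 50384.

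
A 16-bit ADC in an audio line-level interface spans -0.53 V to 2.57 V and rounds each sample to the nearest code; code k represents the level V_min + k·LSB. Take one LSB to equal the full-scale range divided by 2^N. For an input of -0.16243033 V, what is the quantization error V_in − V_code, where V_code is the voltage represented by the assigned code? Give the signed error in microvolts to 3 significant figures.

The full-scale span is 2.57 − (-0.53) = 3.1 V. LSB = 3.1 V / 2^16 ≈ 47.30 µV.
Position in LSBs: (-0.16243033 − (-0.53)) × 65536/3.1 = 7770.6600; rounding gives k = 7771.
V_code = -0.53 + (7771/65536) × 3.1 = -0.16241424561 V.
Error = V_in − V_code = -0.16243033 − (-0.16241424561) = −16.1 µV.

−16.1 µV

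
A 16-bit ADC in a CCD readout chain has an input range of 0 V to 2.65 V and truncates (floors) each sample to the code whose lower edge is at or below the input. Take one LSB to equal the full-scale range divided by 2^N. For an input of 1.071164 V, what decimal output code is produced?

Range is 2.65 V. LSB = 2.65 V / 2^16 ≈ 40.44 µV.
V_in − V_min = 1.071164 − (0) = 1.071164 V.
Divide by LSB: 1.071164 × 65536/2.65 = 26490.4920.
Truncating gives code 26490.

26490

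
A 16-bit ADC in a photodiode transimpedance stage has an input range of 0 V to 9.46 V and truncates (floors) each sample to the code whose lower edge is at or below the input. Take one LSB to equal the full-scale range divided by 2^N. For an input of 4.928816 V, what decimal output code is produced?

Full-scale range = 9.46 V. LSB = 9.46 V / 2^16 ≈ 144.3 µV.
V_in − V_min = 4.928816 − (0) = 4.928816 V.
Divide by LSB: 4.928816 × 65536/9.46 = 34145.3367.
Truncating gives code 34145.

34145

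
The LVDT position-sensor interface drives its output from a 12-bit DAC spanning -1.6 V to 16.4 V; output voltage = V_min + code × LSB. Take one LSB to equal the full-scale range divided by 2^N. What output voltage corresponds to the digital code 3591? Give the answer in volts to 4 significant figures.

Span: 16.4 V − (-1.6 V) = 18 V. LSB = 18 V / 2^12.
V_out = V_min + code × LSB = -1.6 V + 3591 × 18 V / 4096
      = -1.6 V + 15.7808 V = 14.1808 V.

14.18 V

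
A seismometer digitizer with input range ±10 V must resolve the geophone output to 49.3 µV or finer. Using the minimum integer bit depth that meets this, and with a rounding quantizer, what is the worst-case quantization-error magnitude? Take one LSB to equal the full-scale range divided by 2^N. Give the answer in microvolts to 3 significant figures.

19.1 µV

The full-scale span is 10 − (-10) = 20 V.
Need 2^N ≥ 20 V / 49.3 µV = 405700 → N_min = 19.
LSB = 20 V / 2^19 = 38.147 µV.
Max error for round-to-nearest is LSB/2 = 19.1 µV.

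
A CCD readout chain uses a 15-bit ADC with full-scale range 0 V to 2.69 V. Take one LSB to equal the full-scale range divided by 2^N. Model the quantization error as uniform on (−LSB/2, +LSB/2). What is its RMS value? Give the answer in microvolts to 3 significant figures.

Range is 2.69 V.
LSB = 2.69 V ÷ 2^15 = 2.69/32768 V = 82.092 µV.
σ_q = LSB/√12 = 82.092 µV/3.4641 = 23.7 µV.

23.7 µV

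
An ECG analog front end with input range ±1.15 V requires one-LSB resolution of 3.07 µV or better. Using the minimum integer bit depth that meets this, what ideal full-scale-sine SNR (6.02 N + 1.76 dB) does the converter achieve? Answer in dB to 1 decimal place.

Range = 1.15 − (-1.15) = 2.3 V.
Required number of levels: 2.3/3.07 µV = 749190; smallest N with 2^N ≥ that is 20.
Ideal SNR at N = 20: 6.02·20 + 1.76 = 122.2 dB.

122.2 dB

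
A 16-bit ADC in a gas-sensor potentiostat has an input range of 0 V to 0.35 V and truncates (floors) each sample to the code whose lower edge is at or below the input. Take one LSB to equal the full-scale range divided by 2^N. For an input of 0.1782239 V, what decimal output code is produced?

33371

V_FS = 0.35 V. LSB = 0.35 V / 2^16 ≈ 5.341 µV.
(V_in − V_min) × 2^16/range = (0.1782239 − (0)) × 65536/0.35 = 33371.661.
Floor → code = 33371.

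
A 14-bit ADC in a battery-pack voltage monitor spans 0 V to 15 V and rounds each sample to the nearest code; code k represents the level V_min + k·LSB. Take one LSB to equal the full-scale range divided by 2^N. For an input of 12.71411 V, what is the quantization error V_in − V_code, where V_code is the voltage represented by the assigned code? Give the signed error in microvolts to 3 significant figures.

+182 µV

Span = 15 V. LSB = 15 V / 2^14 ≈ 0.9155 mV.
(V_in − V_min)/LSB = (12.71411 − (0)) × 16384/15 = 13887.1985 → nearest code k = 13887.
Reconstructed level: 0 + 13887 × 15/16384 V = 12.713928223 V.
Error = V_in − V_code = 12.71411 − (12.713928223) = +182 µV.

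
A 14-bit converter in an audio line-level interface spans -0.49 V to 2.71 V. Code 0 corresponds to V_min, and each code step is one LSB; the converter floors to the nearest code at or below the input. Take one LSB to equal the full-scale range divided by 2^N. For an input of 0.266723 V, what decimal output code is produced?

3874

Range = 2.71 − (-0.49) = 3.2 V. LSB = 3.2 V / 2^14 ≈ 195.3 µV.
code = ⌊(V_in − V_min)/LSB⌋ = ⌊(V_in − V_min) × 2^14 / range⌋
     = ⌊(0.266723 − (-0.49)) × 16384 / 3.2⌋ = ⌊0.756723 × 16384/3.2⌋
     = ⌊3874.422⌋ = 3874.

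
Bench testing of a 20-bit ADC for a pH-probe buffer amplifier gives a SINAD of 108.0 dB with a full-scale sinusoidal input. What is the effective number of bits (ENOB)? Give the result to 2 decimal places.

ENOB = (SINAD − 1.76) / 6.02 = (108.0 − 1.76) / 6.02 = 106.24 / 6.02 = 17.6478.

17.65 bits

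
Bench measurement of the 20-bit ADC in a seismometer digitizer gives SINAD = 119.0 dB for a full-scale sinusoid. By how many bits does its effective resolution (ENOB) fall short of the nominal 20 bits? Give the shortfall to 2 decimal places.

0.52 bits

Effective bits = (119.0 − 1.76)/6.02 = 19.4751.
Lost resolution: 20 − 19.4751 = 0.5249 bits.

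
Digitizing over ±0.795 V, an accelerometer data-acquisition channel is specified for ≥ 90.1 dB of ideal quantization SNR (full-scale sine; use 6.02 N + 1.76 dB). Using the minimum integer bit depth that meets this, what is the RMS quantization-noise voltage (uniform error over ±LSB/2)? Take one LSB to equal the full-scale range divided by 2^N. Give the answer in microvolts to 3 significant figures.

14.0 µV

Full-scale range = 0.795 V − (-0.795 V) = 1.59 V.
6.02 N + 1.76 ≥ 90.1 gives N ≥ 14.674, so the minimum integer is 15.
Step size = 1.59/32768 V = 48.523 µV.
V_rms = LSB/√12 = 14.0 µV.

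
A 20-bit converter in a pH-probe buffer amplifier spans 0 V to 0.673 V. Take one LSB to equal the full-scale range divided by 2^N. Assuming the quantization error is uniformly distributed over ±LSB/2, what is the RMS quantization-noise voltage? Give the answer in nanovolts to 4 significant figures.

185.3 nV

Full-scale range = 0.673 V.
One LSB is 0.673 V / 1048576 = 0.641823 µV.
RMS of a uniform error over width LSB is LSB/√12 = 185.3 nV.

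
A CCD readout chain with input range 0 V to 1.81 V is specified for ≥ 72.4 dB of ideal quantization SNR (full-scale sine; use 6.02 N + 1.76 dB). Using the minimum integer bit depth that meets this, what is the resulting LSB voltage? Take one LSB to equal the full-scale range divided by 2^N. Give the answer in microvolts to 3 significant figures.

Span = 1.81 V.
6.02 N + 1.76 ≥ 72.4 gives N ≥ 11.734, so the minimum integer is 12.
One LSB is 1.81 V / 4096 = 442 µV.

442 µV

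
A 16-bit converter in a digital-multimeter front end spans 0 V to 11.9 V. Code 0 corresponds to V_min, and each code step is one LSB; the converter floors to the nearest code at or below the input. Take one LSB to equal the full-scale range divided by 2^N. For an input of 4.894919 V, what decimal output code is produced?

Full-scale range = 11.9 V. LSB = 11.9 V / 2^16 ≈ 181.6 µV.
code = ⌊(V_in − V_min)/LSB⌋ = ⌊(V_in − V_min) × 2^16 / range⌋
     = ⌊(4.894919 − (0)) × 65536 / 11.9⌋ = ⌊4.894919 × 65536/11.9⌋
     = ⌊26957.430⌋ = 26957.

26957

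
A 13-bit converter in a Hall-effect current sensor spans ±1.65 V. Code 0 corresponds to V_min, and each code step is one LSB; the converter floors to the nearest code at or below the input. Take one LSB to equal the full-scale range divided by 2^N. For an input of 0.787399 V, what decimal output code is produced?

Full-scale range = 1.65 V − (-1.65 V) = 3.3 V. LSB = 3.3 V / 2^13 ≈ 402.8 µV.
(V_in − V_min) × 2^13/range = (0.787399 − (-1.65)) × 8192/3.3 = 6050.658.
Floor → code = 6050.

6050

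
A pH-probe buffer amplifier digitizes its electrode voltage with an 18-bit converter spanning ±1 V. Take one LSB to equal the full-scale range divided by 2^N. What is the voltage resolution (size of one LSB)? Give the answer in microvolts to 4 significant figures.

7.629 µV

Range = 1 − (-1) = 2 V.
There are 2^18 = 262144 steps.
LSB = 2 V ÷ 2^18 = 2/262144 V = 7.629 µV.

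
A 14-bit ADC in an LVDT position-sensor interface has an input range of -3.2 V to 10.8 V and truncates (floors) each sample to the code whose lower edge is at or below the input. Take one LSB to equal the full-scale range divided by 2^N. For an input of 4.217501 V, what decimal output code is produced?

8680

Range = 10.8 − (-3.2) = 14 V. LSB = 14 V / 2^14 ≈ 0.8545 mV.
code = ⌊(V_in − V_min)/LSB⌋ = ⌊(V_in − V_min) × 2^14 / range⌋
     = ⌊(4.217501 − (-3.2)) × 16384 / 14⌋ = ⌊7.417501 × 16384/14⌋
     = ⌊8680.595⌋ = 8680.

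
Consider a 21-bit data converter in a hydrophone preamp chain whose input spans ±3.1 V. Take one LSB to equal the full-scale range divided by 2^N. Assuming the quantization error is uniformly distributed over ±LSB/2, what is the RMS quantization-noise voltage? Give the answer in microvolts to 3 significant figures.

0.853 µV

Span: 3.1 V − (-3.1 V) = 6.2 V.
Step size = 6.2/2097152 V = 2.9564 µV.
V_rms = LSB/√12 = 2.9564 µV / √12 = 0.853 µV.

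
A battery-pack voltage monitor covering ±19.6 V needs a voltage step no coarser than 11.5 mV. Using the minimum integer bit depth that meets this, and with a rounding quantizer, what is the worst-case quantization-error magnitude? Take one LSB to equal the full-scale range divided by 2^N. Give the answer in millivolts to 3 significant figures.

4.79 mV

The full-scale span is 19.6 − (-19.6) = 39.2 V.
Required number of levels: 39.2/11.5 mV = 3408.7; smallest N with 2^N ≥ that is 12.
One LSB is 39.2 V / 4096 = 9.5703 mV.
Half an LSB is 4.79 mV.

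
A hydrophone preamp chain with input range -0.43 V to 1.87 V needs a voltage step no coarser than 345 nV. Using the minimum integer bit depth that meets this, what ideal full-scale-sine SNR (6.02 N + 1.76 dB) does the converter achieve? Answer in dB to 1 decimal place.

Span: 1.87 V − (-0.43 V) = 2.3 V.
2.3 V / 345 nV = 6.667e6. Since 2^22 = 4194304 and 2^23 = 8388608, N = 23.
6.02(23) + 1.76 = 140.22 dB.

140.2 dB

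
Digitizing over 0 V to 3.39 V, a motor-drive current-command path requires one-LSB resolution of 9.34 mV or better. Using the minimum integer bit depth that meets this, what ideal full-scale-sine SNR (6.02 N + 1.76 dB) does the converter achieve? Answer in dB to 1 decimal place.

55.9 dB

Span = 3.39 V.
3.39 V / 9.34 mV = 363.0. Since 2^8 = 256 and 2^9 = 512, N = 9.
SNR = 6.02 × 9 + 1.76 = 55.94 dB.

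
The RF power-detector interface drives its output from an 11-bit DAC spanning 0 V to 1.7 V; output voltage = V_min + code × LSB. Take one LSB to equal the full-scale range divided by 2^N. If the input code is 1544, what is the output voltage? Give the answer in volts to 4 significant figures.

1.282 V

Span = 1.7 V. LSB = 1.7 V / 2^11.
Output = V_min + (1544/2048) × range = 0 + 0.753906 × 1.7 V
      = 0 V + 1.28164 V = 1.28164 V.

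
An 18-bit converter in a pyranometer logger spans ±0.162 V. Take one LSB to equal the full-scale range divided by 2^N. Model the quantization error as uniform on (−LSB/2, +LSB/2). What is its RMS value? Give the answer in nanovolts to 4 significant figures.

The full-scale span is 0.162 − (-0.162) = 0.324 V.
LSB = 0.324 V / 2^18 = 1.23596 µV.
RMS of a uniform error over width LSB is LSB/√12 = 356.8 nV.

356.8 nV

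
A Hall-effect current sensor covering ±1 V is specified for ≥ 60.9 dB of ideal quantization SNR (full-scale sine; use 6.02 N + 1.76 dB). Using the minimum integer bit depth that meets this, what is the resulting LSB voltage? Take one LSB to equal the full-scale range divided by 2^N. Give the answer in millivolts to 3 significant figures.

The full-scale span is 1 − (-1) = 2 V.
Required N = ⌈(60.9 − 1.76)/6.02⌉ = ⌈9.824⌉ = 10.
One LSB is 2 V / 1024 = 1.95 mV.

1.95 mV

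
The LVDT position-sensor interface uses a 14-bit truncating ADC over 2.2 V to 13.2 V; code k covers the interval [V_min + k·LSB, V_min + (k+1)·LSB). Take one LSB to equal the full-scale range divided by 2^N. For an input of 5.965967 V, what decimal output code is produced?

Range = 13.2 − (2.2) = 11 V. LSB = 11 V / 2^14 ≈ 0.6714 mV.
V_in − V_min = 5.965967 − (2.2) = 3.765967 V.
Divide by LSB: 3.765967 × 16384/11 = 5609.2367.
Truncating gives code 5609.

5609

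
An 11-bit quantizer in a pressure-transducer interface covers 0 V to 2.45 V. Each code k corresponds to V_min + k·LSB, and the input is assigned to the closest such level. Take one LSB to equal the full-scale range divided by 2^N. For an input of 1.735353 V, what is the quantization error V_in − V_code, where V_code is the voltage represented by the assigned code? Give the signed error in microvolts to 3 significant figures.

V_FS = 2.45 V. LSB = 2.45 V / 2^11 ≈ 1.196 mV.
(V_in − V_min)/LSB = (1.735353 − (0)) × 2048/2.45 = 1450.6134 → nearest code k = 1451.
V_code = V_min + k × range/2^11 = 0 + 1451 × 2.45/2048 = 1.735815430 V.
Error = V_in − V_code = 1.735353 − (1.735815430) = −462 µV.

−462 µV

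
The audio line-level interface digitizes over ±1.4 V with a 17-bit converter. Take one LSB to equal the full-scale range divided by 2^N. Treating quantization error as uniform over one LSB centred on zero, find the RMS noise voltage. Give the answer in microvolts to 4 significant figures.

Span: 1.4 V − (-1.4 V) = 2.8 V.
LSB = 2.8 V / 2^17 = 21.3623 µV.
RMS of a uniform error over width LSB is LSB/√12 = 6.167 µV.

6.167 µV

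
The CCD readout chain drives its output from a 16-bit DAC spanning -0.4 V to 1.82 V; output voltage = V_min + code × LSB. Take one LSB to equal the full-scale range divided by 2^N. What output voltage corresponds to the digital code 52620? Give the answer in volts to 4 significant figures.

Full-scale range = 1.82 V − (-0.4 V) = 2.22 V. LSB = 2.22 V / 2^16.
V_out = -0.4 + 52620 × (2.22/65536) V
      = -0.4 V + 1.78248 V = 1.38248 V.

1.382 V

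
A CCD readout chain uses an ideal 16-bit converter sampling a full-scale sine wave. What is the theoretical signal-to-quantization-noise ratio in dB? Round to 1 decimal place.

For an ideal N-bit converter with full-scale sine input, SNR = 6.02 N + 1.76 dB. SNR = 6.02 × 16 + 1.76 = 96.32 + 1.76 = 98.08 dB.

98.1 dB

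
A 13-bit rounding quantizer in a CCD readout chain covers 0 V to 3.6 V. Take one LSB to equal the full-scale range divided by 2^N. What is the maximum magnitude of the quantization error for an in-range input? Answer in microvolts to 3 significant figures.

Range is 3.6 V.
LSB = 3.6 V ÷ 2^13 = 3.6/8192 V = 439.45 µV.
A rounding quantizer has |error| ≤ LSB/2 = 220 µV.

220 µV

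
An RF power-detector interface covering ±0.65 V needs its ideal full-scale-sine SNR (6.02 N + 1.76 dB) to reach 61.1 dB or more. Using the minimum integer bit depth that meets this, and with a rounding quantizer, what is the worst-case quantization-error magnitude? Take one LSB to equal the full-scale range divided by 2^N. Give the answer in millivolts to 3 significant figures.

0.635 mV

Full-scale range = 0.65 V − (-0.65 V) = 1.3 V.
Solving 6.02 N ≥ 61.1 − 1.76: N ≥ 9.857. Round up → N = 10.
Step size = 1.3/1024 V = 1.2695 mV.
Half an LSB is 0.635 mV.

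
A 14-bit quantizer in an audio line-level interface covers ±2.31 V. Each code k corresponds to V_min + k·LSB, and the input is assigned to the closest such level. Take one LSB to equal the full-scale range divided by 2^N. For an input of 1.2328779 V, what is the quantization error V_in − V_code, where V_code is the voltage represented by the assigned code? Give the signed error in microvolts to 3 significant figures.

+50.8 µV

Range = 2.31 − (-2.31) = 4.62 V. LSB = 4.62 V / 2^14 ≈ 282.0 µV.
Position in LSBs: (1.2328779 − (-2.31)) × 16384/4.62 = 12564.1800; rounding gives k = 12564.
V_code = V_min + k × range/2^14 = -2.31 + 12564 × 4.62/16384 = 1.2328271484 V.
Error = V_in − V_code = 1.2328779 − (1.2328271484) = +50.8 µV.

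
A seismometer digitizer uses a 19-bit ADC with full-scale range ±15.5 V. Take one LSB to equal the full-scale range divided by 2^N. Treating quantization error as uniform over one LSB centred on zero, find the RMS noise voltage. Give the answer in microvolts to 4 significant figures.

17.07 µV

Full-scale range = 15.5 V − (-15.5 V) = 31 V.
Step size = 31/524288 V = 59.1278 µV.
V_rms = LSB/√12 = 59.1278 µV / √12 = 17.07 µV.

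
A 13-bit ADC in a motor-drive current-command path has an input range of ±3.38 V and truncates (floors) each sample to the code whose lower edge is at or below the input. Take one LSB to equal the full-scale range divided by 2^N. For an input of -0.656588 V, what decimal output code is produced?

Span: 3.38 V − (-3.38 V) = 6.76 V. LSB = 6.76 V / 2^13 ≈ 0.8252 mV.
V_in − V_min = -0.656588 − (-3.38) = 2.723412 V.
Divide by LSB: 2.723412 × 8192/6.76 = 3300.3241.
Truncating gives code 3300.

3300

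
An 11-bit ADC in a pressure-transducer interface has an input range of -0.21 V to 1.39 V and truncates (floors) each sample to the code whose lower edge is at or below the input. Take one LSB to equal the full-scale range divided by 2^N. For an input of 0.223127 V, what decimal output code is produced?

554

The full-scale span is 1.39 − (-0.21) = 1.6 V. LSB = 1.6 V / 2^11 ≈ 0.7812 mV.
code = ⌊(V_in − V_min)/LSB⌋ = ⌊(V_in − V_min) × 2^11 / range⌋
     = ⌊(0.223127 − (-0.21)) × 2048 / 1.6⌋ = ⌊0.433127 × 2048/1.6⌋
     = ⌊554.403⌋ = 554.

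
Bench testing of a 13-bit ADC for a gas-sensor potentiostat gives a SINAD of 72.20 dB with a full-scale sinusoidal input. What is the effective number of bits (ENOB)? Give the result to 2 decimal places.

ENOB = (SINAD − 1.76) / 6.02 = (72.20 − 1.76) / 6.02 = 70.44 / 6.02 = 11.7010.

11.70 bits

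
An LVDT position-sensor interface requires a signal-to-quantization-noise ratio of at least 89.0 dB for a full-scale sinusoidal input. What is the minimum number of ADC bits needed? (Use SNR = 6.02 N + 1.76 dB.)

6.02 N + 1.76 ≥ 89.0 gives N ≥ 14.492, so the minimum integer is 15.

15 bits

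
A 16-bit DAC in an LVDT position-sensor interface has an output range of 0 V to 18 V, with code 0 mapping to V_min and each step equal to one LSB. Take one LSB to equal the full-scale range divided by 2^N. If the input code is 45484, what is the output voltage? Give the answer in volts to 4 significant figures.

12.49 V

Range is 18 V. LSB = 18 V / 2^16.
Output = V_min + (45484/65536) × range = 0 + 0.694031 × 18 V
      = 0 V + 12.4926 V = 12.4926 V.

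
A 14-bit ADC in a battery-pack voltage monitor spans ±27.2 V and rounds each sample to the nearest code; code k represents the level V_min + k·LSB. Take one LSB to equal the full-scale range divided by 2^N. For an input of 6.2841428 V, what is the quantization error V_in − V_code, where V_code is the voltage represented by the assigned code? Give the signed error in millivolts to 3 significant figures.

Span: 27.2 V − (-27.2 V) = 54.4 V. LSB = 54.4 V / 2^14 ≈ 3.320 mV.
Position in LSBs: (6.2841428 − (-27.2)) × 16384/54.4 = 10084.6359; rounding gives k = 10085.
Reconstructed level: -27.2 + 10085 × 54.4/16384 V = 6.2853515625 V.
V_in − V_code = 6.2841428 − (6.2853515625) = −1.21 mV.

−1.21 mV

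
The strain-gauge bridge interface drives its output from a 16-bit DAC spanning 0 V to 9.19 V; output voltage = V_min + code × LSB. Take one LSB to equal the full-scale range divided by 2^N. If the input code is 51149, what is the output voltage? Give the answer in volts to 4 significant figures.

Range is 9.19 V. LSB = 9.19 V / 2^16.
Output = V_min + (51149/65536) × range = 0 + 0.780472 × 9.19 V
      = 0 + 7.17254 = 7.17254 V.

7.173 V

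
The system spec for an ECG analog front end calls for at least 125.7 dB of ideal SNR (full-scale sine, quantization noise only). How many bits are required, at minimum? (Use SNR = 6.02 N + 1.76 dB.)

N ≥ (125.7 − 1.76)/6.02 = 20.588 → N_min = 21.

21 bits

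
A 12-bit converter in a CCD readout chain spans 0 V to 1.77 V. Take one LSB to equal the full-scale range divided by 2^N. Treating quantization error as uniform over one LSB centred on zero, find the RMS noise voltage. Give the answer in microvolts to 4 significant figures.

Span = 1.77 V.
One LSB is 1.77 V / 4096 = 432.129 µV.
RMS of a uniform error over width LSB is LSB/√12 = 124.7 µV.

124.7 µV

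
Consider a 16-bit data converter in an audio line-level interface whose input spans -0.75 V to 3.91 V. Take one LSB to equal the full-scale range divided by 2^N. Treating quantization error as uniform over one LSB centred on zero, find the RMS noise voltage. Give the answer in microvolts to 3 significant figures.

20.5 µV

The full-scale span is 3.91 − (-0.75) = 4.66 V.
Step size = 4.66/65536 V = 71.106 µV.
σ_q = LSB/√12 = 71.106 µV/3.4641 = 20.5 µV.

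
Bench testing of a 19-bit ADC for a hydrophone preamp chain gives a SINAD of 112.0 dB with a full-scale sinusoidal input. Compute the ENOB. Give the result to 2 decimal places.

18.31 bits

ENOB = (112.0 − 1.76)/6.02 = 18.3123 bits.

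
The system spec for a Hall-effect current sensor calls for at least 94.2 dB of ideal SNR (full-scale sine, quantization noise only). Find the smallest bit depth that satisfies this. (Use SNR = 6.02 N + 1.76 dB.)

Solving 6.02 N ≥ 94.2 − 1.76: N ≥ 15.355. Round up → N = 16.

16 bits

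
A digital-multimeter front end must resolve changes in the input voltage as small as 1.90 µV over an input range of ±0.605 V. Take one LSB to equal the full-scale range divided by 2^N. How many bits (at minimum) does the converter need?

The full-scale span is 0.605 − (-0.605) = 1.21 V.
Required number of levels: 1.21/1.90 µV = 636840; smallest N with 2^N ≥ that is 20.

20 bits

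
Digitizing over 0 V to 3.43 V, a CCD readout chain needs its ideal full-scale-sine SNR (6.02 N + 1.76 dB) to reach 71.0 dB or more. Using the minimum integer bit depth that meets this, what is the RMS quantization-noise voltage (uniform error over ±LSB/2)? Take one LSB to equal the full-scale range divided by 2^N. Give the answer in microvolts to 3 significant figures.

Range is 3.43 V.
Required N = ⌈(71.0 − 1.76)/6.02⌉ = ⌈11.502⌉ = 12.
LSB = 3.43 V ÷ 2^12 = 3.43/4096 V = 0.83740 mV.
RMS noise = LSB/√12 = 242 µV.

242 µV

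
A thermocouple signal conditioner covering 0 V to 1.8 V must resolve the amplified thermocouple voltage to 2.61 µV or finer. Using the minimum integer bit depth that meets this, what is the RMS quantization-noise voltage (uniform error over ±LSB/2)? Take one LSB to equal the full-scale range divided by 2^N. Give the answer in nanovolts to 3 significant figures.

V_FS = 1.8 V.
Levels needed ≥ 1.8/2.61 µV = 689700. 2^20 = 1048576 suffices, so N_min = 20.
LSB = 1.8 V / 2^20 = 1.7166 µV.
σ_q = LSB/√12 = 1.7166 µV/3.4641 = 496 nV.

496 nV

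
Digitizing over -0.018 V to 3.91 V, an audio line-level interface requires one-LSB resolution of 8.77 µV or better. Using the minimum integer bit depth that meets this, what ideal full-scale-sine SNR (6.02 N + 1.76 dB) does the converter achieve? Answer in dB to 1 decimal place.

116.1 dB

Range = 3.91 − (-0.018) = 3.928 V.
Need 2^N ≥ 3.928 V / 8.77 µV = 447900 → N_min = 19.
Ideal SNR at N = 19: 6.02·19 + 1.76 = 116.1 dB.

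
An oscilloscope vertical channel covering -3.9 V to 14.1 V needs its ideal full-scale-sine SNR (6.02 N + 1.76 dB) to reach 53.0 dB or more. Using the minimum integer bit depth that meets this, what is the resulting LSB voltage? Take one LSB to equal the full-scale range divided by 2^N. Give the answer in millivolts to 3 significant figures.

35.2 mV

The full-scale span is 14.1 − (-3.9) = 18 V.
Required N = ⌈(53.0 − 1.76)/6.02⌉ = ⌈8.512⌉ = 9.
LSB = 18 V / 2^9 = 35.2 mV.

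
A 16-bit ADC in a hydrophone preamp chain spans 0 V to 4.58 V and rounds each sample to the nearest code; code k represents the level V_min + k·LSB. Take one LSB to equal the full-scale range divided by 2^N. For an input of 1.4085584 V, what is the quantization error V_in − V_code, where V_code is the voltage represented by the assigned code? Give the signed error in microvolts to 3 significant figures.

Full-scale range = 4.58 V. LSB = 4.58 V / 2^16 ≈ 69.89 µV.
Position in LSBs: (1.4085584 − (0)) × 65536/4.58 = 20155.3020; rounding gives k = 20155.
V_code = 0 + (20155/65536) × 4.58 = 1.4085372925 V.
V_in − V_code = 1.4085584 − (1.4085372925) = +21.1 µV.

+21.1 µV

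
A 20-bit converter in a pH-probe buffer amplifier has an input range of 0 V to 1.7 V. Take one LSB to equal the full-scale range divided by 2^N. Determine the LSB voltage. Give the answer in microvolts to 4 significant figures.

1.621 µV

V_FS = 1.7 V.
There are 2^20 = 1048576 steps.
LSB = 1.7 V ÷ 2^20 = 1.7/1048576 V = 1.621 µV.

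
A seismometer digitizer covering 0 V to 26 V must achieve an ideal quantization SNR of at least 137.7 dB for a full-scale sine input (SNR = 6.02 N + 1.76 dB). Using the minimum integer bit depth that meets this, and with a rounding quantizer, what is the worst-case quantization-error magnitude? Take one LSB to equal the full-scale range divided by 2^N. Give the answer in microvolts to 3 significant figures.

V_FS = 26 V.
6.02 N + 1.76 ≥ 137.7 gives N ≥ 22.581, so the minimum integer is 23.
One LSB is 26 V / 8388608 = 3.0994 µV.
Half an LSB is 1.55 µV.

1.55 µV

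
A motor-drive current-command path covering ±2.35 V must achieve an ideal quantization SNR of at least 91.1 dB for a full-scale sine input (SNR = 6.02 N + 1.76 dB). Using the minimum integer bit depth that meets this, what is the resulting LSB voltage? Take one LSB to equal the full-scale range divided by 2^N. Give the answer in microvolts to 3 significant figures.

Full-scale range = 2.35 V − (-2.35 V) = 4.7 V.
6.02 N + 1.76 ≥ 91.1 gives N ≥ 14.841, so the minimum integer is 15.
LSB = 4.7 V ÷ 2^15 = 4.7/32768 V = 143 µV.

143 µV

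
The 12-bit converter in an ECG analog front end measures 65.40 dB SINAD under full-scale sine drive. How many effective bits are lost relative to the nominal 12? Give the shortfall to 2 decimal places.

N_eff = (65.40 − 1.76)/6.02 = 10.5714 bits.
Lost resolution: 12 − 10.5714 = 1.4286 bits.

1.43 bits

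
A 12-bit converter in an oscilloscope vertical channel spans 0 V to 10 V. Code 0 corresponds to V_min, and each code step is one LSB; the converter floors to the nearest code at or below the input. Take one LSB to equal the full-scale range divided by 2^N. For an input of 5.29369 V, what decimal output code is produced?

V_FS = 10 V. LSB = 10 V / 2^12 ≈ 2.441 mV.
(V_in − V_min) × 2^12/range = (5.29369 − (0)) × 4096/10 = 2168.295.
Floor → code = 2168.

2168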